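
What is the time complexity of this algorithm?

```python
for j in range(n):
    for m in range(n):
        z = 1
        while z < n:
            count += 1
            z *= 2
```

Time complexity: O(n^2 log n).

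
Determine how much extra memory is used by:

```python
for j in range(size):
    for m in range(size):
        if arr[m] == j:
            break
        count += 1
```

Space complexity: O(1).
Only a constant amount of auxiliary storage is used; nothing grows with n.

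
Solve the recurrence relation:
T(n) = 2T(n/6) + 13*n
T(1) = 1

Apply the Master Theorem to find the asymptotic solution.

a=2, b=6, f(n)=13*n. log_6(2) = 0.3869 < 1. Case 3: T(n) = O(n).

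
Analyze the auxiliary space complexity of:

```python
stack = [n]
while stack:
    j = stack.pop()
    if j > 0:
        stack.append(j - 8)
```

Space complexity: O(1).
Only a constant amount of auxiliary storage is used; nothing grows with n.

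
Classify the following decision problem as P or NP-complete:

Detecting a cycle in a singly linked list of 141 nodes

This problem is in P: Floyd's tortoise-and-hare runs in O(n) time, O(1) space.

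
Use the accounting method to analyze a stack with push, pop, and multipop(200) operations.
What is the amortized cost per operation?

Assign 2 credits per push (1 for the push, 1 saved for a future pop). Each pop or element popped by multipop(200) uses 1 saved credit. Total credits never go negative, so amortized cost is O(1).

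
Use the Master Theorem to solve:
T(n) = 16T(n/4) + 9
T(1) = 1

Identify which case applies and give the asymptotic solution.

a=16, b=4, f(n)=9.
log_4(16) = 2 > 0.
Since f(n) = O(n^0) is polynomially smaller than n^2, Case 1 applies.
T(n) = Theta(n^2).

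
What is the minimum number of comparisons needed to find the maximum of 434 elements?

Finding the maximum requires 433 comparisons. Each comparison eliminates exactly one candidate. With 434 candidates, we need 433 eliminations.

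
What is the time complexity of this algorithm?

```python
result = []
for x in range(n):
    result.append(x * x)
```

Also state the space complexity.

Time complexity: O(n).
Space complexity: O(n).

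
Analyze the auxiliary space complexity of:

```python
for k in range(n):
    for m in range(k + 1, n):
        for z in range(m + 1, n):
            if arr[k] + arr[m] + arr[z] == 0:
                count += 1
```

Space complexity: O(1).
Only a constant amount of auxiliary storage is used; nothing grows with n.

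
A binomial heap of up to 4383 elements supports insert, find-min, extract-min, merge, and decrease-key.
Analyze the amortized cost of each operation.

A binomial heap with n <= 4383 elements has at most floor(log_2 4383) + 1 = 13 trees. Using potential Phi = number of trees: Insert adds one tree, but cascading merges reduce count -- amortized O(1). Find-min reads the cached minimum pointer: O(1). Extract-min creates O(log n) new trees: O(log n). Merge combines tree lists: O(log n). Decrease-key sifts the element up its tree of height <= log n: O(log n).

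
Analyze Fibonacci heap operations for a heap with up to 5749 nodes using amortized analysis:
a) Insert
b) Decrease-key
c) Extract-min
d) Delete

Fibonacci heaps use lazy consolidation. Potential function Phi = t + 2m (t = number of trees, m = marked nodes).
- Insert: O(1) actual, Delta Phi = +1 (one new tree) => O(1) amortized.
- Decrease-key: with c cascading cuts, actual cost is O(c); Delta Phi <= c - 2(c-1) + 2 = 4 - c (c new trees; >= c-1 marks cleared; <= 1 new mark). Amortized O(c) + (4 - c) = O(1).
- Extract-min: O(D(n) + t) actual; consolidation drops t to <= D(n)+1, so Delta Phi pays for the t term. D(n) = O(log n) for n = 5749 => O(log n) amortized.
- Delete: decrease-key to -inf then extract-min = O(log n).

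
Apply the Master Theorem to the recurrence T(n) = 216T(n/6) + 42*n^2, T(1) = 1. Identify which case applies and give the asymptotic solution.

a=216, b=6, f(n)=42*n^2.
log_6(216) = 3 > 2.
Since f(n) = O(n^2) is polynomially smaller than n^3, Case 1 applies.
T(n) = Theta(n^3).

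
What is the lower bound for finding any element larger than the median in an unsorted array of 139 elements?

To find an element larger than the median of 139 elements, we must see Omega(n) elements. Without seeing enough elements, an adversary can make any unseen element the median.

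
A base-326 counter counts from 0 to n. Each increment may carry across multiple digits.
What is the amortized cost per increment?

Digit at position i changes every 326^i increments. Total digit changes over n increments: n * 326/(326-1) = O(n). Amortized: O(1).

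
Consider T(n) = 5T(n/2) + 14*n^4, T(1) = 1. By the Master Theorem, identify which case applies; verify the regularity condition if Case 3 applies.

a=5, b=2, f(n)=14*n^4.
log_2(5) = 2.322 < 4.
f(n) = Omega(n^(2.322+epsilon)) for some epsilon > 0, so Case 3 is the candidate.
Regularity: a*f(n/b) = 5*14*(n/2)^4 = (5/16)*14*n^4 <= c*f(n) with c = 5/16 < 1. Satisfied.
Case 3: T(n) = Theta(n^4).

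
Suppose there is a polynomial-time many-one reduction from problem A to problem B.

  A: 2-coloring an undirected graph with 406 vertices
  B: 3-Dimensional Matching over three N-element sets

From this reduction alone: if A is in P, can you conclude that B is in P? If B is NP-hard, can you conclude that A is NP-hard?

A poly-time reduction A <=_p B transfers tractability DOWN (B easy => A easy) and hardness UP (A hard => B hard), not the reverse.
From A in P, the reduction alone does NOT give B in P: any problem in P trivially reduces to SAT, yet SAT is not known to be in P.
From B NP-hard, the reduction alone does NOT give A NP-hard: again, easy problems reduce to hard ones.
(Here in fact A is P and B is NP-complete.)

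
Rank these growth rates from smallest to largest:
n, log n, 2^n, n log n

Ordered by growth rate: log n < n < n log n < 2^n.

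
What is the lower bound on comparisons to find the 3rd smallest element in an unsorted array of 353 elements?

Finding the 3rd smallest of 353 elements requires Omega(n) comparisons. Every element must participate in at least one comparison; otherwise it could be the 3rd smallest.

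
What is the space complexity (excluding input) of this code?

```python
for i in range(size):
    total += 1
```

Space complexity: O(1).
Only a constant amount of auxiliary storage is used; nothing grows with n.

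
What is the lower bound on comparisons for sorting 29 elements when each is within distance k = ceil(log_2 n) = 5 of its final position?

Partition the 29 positions into floor(n/k) blocks of k = 5 consecutive positions; any permutation within a block keeps every element within k of its final position, so there are at least (k!)^(n/k) distinguishable inputs. Lower bound: log_2((k!)^(n/k)) = (n/k) * log_2(k!) = Theta(n log k); with k = ceil(log_2 n), this is Omega(n log log n).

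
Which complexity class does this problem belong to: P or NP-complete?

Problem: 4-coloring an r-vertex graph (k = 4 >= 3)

This problem is NP-complete: graph k-coloring for k>=3 is NP-complete by reduction from 3-SAT.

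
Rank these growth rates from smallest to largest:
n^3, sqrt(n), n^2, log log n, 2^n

Ordered by growth rate: log log n < sqrt(n) < n^2 < n^3 < 2^n.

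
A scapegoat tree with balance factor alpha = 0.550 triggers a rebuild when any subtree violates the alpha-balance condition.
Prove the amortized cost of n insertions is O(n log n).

Define potential Phi = c * sum of |size(left(v)) - size(right(v))| over all nodes. An insertion at depth d costs O(d) = O(log n) and increases Phi by O(log n). When a rebuild of subtree of size s occurs, it costs O(s) but reduces Phi by Omega(s). With alpha = 0.550, between rebuilds Omega(s) insertions must occur. Amortized cost per insertion: O(log n).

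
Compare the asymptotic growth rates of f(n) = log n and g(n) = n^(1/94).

g(n) = n^(1/94) grows faster: any positive power of n dominates log n.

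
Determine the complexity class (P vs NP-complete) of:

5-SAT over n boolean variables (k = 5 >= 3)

This problem is NP-complete: 3-SAT is NP-complete (Cook-Levin); k-SAT for k>=3 reduces from 3-SAT.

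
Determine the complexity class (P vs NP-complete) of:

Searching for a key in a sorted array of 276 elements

This problem is in P: binary search runs in O(log n).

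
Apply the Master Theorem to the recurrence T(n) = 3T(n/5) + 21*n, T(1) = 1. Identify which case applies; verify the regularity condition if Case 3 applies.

a=3, b=5, f(n)=21*n.
log_5(3) = 0.6826 < 1.
f(n) = Omega(n^(0.6826+epsilon)) for some epsilon > 0, so Case 3 is the candidate.
Regularity: a*f(n/b) = 3*21*(n/5)^1 = (3/5)*21*n^1 <= c*f(n) with c = 3/5 < 1. Satisfied.
Case 3: T(n) = Theta(n).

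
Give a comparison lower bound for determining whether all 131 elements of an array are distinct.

In the algebraic decision-tree model, the YES region for element distinctness on 131 elements has 131! connected components (one per ordering). Ben-Or's theorem then gives a lower bound of Omega(log(n!)) = Omega(n log n).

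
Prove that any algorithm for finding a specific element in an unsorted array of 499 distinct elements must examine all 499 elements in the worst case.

Adversary argument: if the algorithm examines fewer than 499 elements, the adversary places the target in an unexamined position. The algorithm cannot distinguish 'not present' from 'in unexamined position'.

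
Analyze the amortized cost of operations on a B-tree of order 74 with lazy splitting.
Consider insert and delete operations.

In a B-tree of order 74, a node splits when it has 74 keys. With lazy splitting, we use potential Phi = number of full nodes + number of near-empty nodes. Each split costs O(1) but reduces potential. Between splits, at least 37 insertions must occur in that node. Amortized structural cost is O(1) per operation, plus O(log_74 n) traversal.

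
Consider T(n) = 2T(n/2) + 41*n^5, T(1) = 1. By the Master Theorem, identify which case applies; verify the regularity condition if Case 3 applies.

a=2, b=2, f(n)=41*n^5.
log_2(2) = 1 < 5.
f(n) = Omega(n^(1+epsilon)) for some epsilon > 0, so Case 3 is the candidate.
Regularity: a*f(n/b) = 2*41*(n/2)^5 = (2/32)*41*n^5 <= c*f(n) with c = 2/32 < 1. Satisfied.
Case 3: T(n) = Theta(n^5).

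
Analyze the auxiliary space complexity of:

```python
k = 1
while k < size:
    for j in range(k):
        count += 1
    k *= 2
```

Space complexity: O(1).
Only a constant amount of auxiliary storage is used; nothing grows with n.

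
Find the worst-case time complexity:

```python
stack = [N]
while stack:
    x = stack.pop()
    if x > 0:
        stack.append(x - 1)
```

Time complexity: O(n).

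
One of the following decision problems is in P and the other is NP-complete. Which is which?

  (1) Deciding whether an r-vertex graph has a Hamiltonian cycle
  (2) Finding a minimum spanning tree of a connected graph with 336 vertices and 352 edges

(1) is NP-complete: one of Karp's 21 NP-complete problems.
(2) is P: Kruskal's / Prim's algorithms run in polynomial time.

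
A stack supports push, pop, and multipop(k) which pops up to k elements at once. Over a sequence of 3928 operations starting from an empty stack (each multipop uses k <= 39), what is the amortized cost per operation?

Each element is pushed exactly once and popped at most once (whether by pop or as part of a multipop). So the total number of individual pops over the whole sequence is at most the number of pushes, which is at most 3928. Total work <= 2 * 3928, hence O(1) amortized per operation.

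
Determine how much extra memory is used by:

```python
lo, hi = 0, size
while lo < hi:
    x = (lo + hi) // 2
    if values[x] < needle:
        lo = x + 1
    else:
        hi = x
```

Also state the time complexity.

Space complexity: O(1).
Only a constant amount of auxiliary storage is used; nothing grows with n.
Time complexity: O(log n).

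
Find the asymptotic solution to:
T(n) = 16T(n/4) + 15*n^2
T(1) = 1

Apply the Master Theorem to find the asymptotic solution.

a=16, b=4, f(n)=15*n^2. log_4(16) = 2. Case 2: T(n) = O(n^2 log n).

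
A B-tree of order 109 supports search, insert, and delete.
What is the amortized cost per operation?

B-tree of order 109 has height O(log_109 n). Each operation traverses the tree height. Splits during insert and merges during delete are O(1) each and occur at most once per level. Total cost per operation: O(log_109 n).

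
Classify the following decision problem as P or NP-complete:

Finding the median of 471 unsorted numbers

This problem is in P: linear-time selection (median-of-medians) runs in O(n).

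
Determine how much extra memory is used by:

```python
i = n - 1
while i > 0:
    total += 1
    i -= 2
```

Space complexity: O(1).
Only a constant amount of auxiliary storage is used; nothing grows with n.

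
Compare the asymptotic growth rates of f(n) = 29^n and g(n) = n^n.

g(n) = n^n grows faster: n^n / 29^n = (n/29)^n -> infinity once n > 29.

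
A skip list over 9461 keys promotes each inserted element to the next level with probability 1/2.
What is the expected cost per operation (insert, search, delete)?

Expected number of levels is O(log_2(9461)) = O(log n). A search visits O(1) expected nodes per level over O(log n) levels. Insert/delete are a search plus O(1) pointer updates per level. Expected O(log n) per operation.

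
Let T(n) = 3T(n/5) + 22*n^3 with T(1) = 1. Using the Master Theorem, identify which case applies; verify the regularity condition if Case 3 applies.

a=3, b=5, f(n)=22*n^3.
log_5(3) = 0.6826 < 3.
f(n) = Omega(n^(0.6826+epsilon)) for some epsilon > 0, so Case 3 is the candidate.
Regularity: a*f(n/b) = 3*22*(n/5)^3 = (3/125)*22*n^3 <= c*f(n) with c = 3/125 < 1. Satisfied.
Case 3: T(n) = Theta(n^3).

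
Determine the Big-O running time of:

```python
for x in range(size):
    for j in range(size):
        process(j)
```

Time complexity: O(n^2).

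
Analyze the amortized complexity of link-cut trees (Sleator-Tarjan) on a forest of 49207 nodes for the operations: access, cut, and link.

Link-cut trees represent the forest using splay trees over preferred paths. With potential Phi = sum over nodes of log(size of virtual subtree), each access on 49207 nodes is O(log 49207) = O(log n) amortized by the splay-tree access lemma. Cut and link are O(1) plus one access.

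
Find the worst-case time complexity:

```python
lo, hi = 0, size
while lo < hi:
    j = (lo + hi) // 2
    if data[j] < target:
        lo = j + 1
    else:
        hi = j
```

Time complexity: O(log n).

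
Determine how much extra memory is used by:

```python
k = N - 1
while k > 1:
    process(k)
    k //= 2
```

Space complexity: O(1).
Only a constant amount of auxiliary storage is used; nothing grows with n.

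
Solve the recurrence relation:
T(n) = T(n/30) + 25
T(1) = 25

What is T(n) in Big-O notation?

Each step divides n by 30 and adds 25. After log_30(n) steps, T(n) = O(log n).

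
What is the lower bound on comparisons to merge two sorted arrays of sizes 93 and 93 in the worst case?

Adversary: with |93 - 93| <= 1 the inputs can be fully interleaved so that every adjacent pair in the merged output comes from different arrays. Then each of the 185 adjacent pairs must be directly compared, or the algorithm cannot determine their relative order. Standard merge meets this bound.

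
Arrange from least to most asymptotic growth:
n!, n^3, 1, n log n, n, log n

Ordered by growth rate: 1 < log n < n < n log n < n^3 < n!.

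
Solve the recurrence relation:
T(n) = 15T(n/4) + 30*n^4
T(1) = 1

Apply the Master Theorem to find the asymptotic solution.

a=15, b=4, f(n)=30*n^4. log_4(15) = 1.953 < 4. Case 3: T(n) = O(n^4).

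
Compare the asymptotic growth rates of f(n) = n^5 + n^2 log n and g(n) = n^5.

f(n) = n^5 + n^2 log n and g(n) = n^5 are Theta of each other: the lower-order n^2 log n term is o(n^5); both are Theta(n^5).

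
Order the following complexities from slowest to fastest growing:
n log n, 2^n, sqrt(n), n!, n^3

Ordered by growth rate: sqrt(n) < n log n < n^3 < 2^n < n!.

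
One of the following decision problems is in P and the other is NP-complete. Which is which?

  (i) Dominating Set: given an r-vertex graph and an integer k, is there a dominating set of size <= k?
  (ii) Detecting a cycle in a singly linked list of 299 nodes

(i) is NP-complete: reduces from Set Cover (with k part of the input).
(ii) is P: Floyd's tortoise-and-hare runs in O(n) time, O(1) space.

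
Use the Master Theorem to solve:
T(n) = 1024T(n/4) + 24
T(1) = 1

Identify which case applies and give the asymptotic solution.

a=1024, b=4, f(n)=24.
log_4(1024) = 5 > 0.
Since f(n) = O(n^0) is polynomially smaller than n^5, Case 1 applies.
T(n) = Theta(n^5).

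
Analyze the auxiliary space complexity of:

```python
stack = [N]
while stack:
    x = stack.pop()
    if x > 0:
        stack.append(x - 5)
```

Space complexity: O(1).
Only a constant amount of auxiliary storage is used; nothing grows with n.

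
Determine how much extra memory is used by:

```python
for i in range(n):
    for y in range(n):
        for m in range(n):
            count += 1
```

Space complexity: O(1).
Only a constant amount of auxiliary storage is used; nothing grows with n.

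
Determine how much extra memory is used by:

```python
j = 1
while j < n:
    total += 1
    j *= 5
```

Space complexity: O(1).
Only a constant amount of auxiliary storage is used; nothing grows with n.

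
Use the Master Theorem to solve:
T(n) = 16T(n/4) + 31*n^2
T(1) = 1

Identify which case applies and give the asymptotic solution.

a=16, b=4, f(n)=31*n^2.
log_4(16) = 2, so n^(log_b(a)) = n^2.
f(n) = Theta(n^2), so Case 2 applies.
T(n) = Theta(n^2 log n).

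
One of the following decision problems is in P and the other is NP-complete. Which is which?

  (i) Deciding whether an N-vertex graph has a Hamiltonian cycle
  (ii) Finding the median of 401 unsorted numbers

(i) is NP-complete: one of Karp's 21 NP-complete problems.
(ii) is P: linear-time selection (median-of-medians) runs in O(n).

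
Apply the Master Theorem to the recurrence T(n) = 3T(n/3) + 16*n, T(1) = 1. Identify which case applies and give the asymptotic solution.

a=3, b=3, f(n)=16*n.
log_3(3) = 1, so n^(log_b(a)) = n.
f(n) = Theta(n), so Case 2 applies.
T(n) = Theta(n log n).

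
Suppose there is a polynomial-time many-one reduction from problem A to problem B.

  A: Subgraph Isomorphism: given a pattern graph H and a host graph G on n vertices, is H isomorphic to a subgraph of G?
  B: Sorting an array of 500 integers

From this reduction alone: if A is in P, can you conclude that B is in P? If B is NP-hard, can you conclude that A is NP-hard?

A poly-time reduction A <=_p B transfers tractability DOWN (B easy => A easy) and hardness UP (A hard => B hard), not the reverse.
From A in P, the reduction alone does NOT give B in P: any problem in P trivially reduces to SAT, yet SAT is not known to be in P.
From B NP-hard, the reduction alone does NOT give A NP-hard: again, easy problems reduce to hard ones.
(Here in fact A is NP-complete and B is in P, so no such reduction is known -- its existence would imply P = NP; the analysis concerns only what the assumed reduction would or would not let you conclude.)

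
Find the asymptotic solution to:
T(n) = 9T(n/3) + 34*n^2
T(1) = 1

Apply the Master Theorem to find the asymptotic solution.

a=9, b=3, f(n)=34*n^2. log_3(9) = 2. Case 2: T(n) = O(n^2 log n).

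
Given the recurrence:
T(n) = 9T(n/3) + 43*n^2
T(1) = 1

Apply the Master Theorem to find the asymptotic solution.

a=9, b=3, f(n)=43*n^2. log_3(9) = 2. Case 2: T(n) = O(n^2 log n).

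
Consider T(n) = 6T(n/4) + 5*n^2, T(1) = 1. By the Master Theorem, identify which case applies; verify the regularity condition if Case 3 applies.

a=6, b=4, f(n)=5*n^2.
log_4(6) = 1.292 < 2.
f(n) = Omega(n^(1.292+epsilon)) for some epsilon > 0, so Case 3 is the candidate.
Regularity: a*f(n/b) = 6*5*(n/4)^2 = (6/16)*5*n^2 <= c*f(n) with c = 6/16 < 1. Satisfied.
Case 3: T(n) = Theta(n^2).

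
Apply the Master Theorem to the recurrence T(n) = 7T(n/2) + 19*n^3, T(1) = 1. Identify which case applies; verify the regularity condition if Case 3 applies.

a=7, b=2, f(n)=19*n^3.
log_2(7) = 2.807 < 3.
f(n) = Omega(n^(2.807+epsilon)) for some epsilon > 0, so Case 3 is the candidate.
Regularity: a*f(n/b) = 7*19*(n/2)^3 = (7/8)*19*n^3 <= c*f(n) with c = 7/8 < 1. Satisfied.
Case 3: T(n) = Theta(n^3).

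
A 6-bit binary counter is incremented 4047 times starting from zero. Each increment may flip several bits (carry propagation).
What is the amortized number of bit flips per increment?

Bit i flips on every 2^i-th increment, so over 4047 increments bit i flips floor(4047/2^i) times. Summing over i: total flips < 2 * 4047. Amortized: < 2 = O(1) per increment.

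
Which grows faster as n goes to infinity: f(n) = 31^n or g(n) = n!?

g(n) = n! grows faster: n!/31^n -> infinity by Stirling.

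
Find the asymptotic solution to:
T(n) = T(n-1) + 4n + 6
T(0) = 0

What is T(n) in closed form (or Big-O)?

Dominant term in sum is 4*sum(i, i=1..n) = 4*n*(n+1)/2 = O(n^2).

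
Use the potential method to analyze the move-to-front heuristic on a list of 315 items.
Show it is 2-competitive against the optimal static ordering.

Let Phi = number of inversions between the MTF list and the optimal static list (0 <= Phi <= C(315,2)). Accessing an element at MTF position k and optimal position j: the move-to-front destroys all k-1 inversions in front of it that are not in front in optimal (>= k-j of them) and creates at most j-1 new ones. Amortized cost <= k + (j-1) - (k-j) = 2j - 1 <= 2 * optimal cost.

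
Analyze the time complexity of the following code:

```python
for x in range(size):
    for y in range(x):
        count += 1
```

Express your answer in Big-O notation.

Time complexity: O(n^2).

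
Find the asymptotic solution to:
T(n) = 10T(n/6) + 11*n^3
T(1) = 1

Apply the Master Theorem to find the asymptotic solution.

a=10, b=6, f(n)=11*n^3. log_6(10) = 1.285 < 3. Case 3: T(n) = O(n^3).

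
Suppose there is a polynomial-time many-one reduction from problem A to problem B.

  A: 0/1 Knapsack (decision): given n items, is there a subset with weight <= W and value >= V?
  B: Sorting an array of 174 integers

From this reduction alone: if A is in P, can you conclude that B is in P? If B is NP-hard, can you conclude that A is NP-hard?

A poly-time reduction A <=_p B transfers tractability DOWN (B easy => A easy) and hardness UP (A hard => B hard), not the reverse.
From A in P, the reduction alone does NOT give B in P: any problem in P trivially reduces to SAT, yet SAT is not known to be in P.
From B NP-hard, the reduction alone does NOT give A NP-hard: again, easy problems reduce to hard ones.
(Here in fact A is NP-complete and B is in P, so no such reduction is known -- its existence would imply P = NP; the analysis concerns only what the assumed reduction would or would not let you conclude.)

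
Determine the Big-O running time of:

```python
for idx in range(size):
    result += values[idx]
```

Time complexity: O(n).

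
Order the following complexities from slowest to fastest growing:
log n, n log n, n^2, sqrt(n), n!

Ordered by growth rate: log n < sqrt(n) < n log n < n^2 < n!.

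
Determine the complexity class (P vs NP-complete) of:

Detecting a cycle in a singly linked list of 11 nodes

This problem is in P: Floyd's tortoise-and-hare runs in O(n) time, O(1) space.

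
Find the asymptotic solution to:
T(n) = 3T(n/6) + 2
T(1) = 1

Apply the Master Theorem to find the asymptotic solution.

a=3, b=6, f(n)=2. log_6(3) = 0.6131. Case 1 of Master Theorem: T(n) = O(n^0.6131).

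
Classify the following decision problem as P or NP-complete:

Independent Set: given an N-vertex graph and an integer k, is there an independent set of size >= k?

This problem is NP-complete: complement of Clique (with k part of the input).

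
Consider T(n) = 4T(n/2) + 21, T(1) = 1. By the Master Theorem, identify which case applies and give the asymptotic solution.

a=4, b=2, f(n)=21.
log_2(4) = 2 > 0.
Since f(n) = O(n^0) is polynomially smaller than n^2, Case 1 applies.
T(n) = Theta(n^2).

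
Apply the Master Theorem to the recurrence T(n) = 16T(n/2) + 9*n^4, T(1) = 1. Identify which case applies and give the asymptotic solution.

a=16, b=2, f(n)=9*n^4.
log_2(16) = 4, so n^(log_b(a)) = n^4.
f(n) = Theta(n^4), so Case 2 applies.
T(n) = Theta(n^4 log n).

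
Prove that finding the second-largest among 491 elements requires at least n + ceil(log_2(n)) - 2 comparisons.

Lower bound (adversary): identifying the maximum requires 491-1 comparisons (each eliminates one candidate). Assign weight 1 to each element; on each comparison the adversary lets the heavier side win and gives it the loser's weight. The max ends with weight 491, but each comparison it wins at most doubles its weight, so the max must win >= ceil(log_2(491)) = 9 comparisons. The second-largest is one of those 9 direct losers to the max, and identifying which one is largest needs >= 9-1 further comparisons. Total >= 491-1 + 9-1 = 498.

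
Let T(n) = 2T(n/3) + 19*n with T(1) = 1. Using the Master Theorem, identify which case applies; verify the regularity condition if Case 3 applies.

a=2, b=3, f(n)=19*n.
log_3(2) = 0.6309 < 1.
f(n) = Omega(n^(0.6309+epsilon)) for some epsilon > 0, so Case 3 is the candidate.
Regularity: a*f(n/b) = 2*19*(n/3)^1 = (2/3)*19*n^1 <= c*f(n) with c = 2/3 < 1. Satisfied.
Case 3: T(n) = Theta(n).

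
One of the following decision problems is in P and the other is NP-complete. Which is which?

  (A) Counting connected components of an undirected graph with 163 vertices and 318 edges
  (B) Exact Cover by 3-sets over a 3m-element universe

(A) is P: BFS/DFS visits each vertex and edge once: O(V+E).
(B) is NP-complete: one of Karp's 21 NP-complete problems.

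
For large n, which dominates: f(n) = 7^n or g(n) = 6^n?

f(n) = 7^n grows faster: (7/6)^n -> infinity since 7/6 > 1.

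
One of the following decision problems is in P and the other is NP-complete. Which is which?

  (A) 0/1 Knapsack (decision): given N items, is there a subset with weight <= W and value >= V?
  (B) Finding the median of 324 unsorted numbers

(A) is NP-complete: reduces from Subset Sum.
(B) is P: linear-time selection (median-of-medians) runs in O(n).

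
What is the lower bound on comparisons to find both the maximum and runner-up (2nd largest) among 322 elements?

Lower bound: finding the max needs 322-1 comparisons. By an adversary weight-doubling argument, the maximum element must personally win at least ceil(log_2(322)) = 9 comparisons in any correct algorithm. The 2nd largest is among those 9 direct losers, and distinguishing it requires 9-1 more comparisons. Total >= 322-1 + 9-1 = 329. A balanced tournament achieves this bound exactly.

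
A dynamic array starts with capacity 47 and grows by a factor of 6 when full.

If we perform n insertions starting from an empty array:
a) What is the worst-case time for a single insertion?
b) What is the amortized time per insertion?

(a) Worst-case single insertion: O(n) -- when the array is full at capacity c, the resize copies all c elements, and c can be Theta(n).
(b) Resizes happen at sizes 47, 282, 1692, ... Total copy cost for n insertions: 47 + 282 + ... = O(n) (geometric series with ratio 1/6). Amortized cost per insertion: O(n)/n = O(1).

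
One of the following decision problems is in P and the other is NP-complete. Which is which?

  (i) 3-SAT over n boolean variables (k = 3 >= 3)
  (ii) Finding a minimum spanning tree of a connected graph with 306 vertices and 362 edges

(i) is NP-complete: 3-SAT is NP-complete (Cook-Levin); k-SAT for k>=3 reduces from 3-SAT.
(ii) is P: Kruskal's / Prim's algorithms run in polynomial time.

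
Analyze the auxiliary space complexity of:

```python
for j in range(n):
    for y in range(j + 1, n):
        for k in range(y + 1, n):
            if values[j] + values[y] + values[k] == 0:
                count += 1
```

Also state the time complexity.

Space complexity: O(1).
Only a constant amount of auxiliary storage is used; nothing grows with n.
Time complexity: O(n^3).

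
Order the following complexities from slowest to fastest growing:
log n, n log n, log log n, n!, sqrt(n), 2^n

Ordered by growth rate: log log n < log n < sqrt(n) < n log n < 2^n < n!.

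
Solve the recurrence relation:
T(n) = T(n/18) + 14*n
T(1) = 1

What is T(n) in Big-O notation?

Geometric series: 14*n*(1 + 1/18 + 1/18^2 + ...) = O(n). T(n) = O(n).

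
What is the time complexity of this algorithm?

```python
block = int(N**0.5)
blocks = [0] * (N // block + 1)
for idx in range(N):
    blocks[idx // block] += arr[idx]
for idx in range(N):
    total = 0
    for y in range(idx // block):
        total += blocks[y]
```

Time complexity: O(n * sqrt(n)).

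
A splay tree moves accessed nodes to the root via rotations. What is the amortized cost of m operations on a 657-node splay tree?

Using a potential function Phi = sum of log(size of subtree) for each node, each splay operation has amortized cost O(log n) where n = 657. Bad individual operations (O(n)) are offset by decreased potential.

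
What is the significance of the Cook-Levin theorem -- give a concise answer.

The Cook-Levin theorem proves that SAT is NP-complete. It was the first problem shown to be NP-complete, establishing the foundation for proving other problems NP-complete via reductions from SAT.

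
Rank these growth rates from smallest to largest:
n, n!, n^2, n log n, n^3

Ordered by growth rate: n < n log n < n^2 < n^3 < n!.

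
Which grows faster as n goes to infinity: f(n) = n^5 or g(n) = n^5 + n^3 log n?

f(n) = n^5 and g(n) = n^5 + n^3 log n are Theta of each other: the lower-order n^3 log n term is o(n^5); both are Theta(n^5).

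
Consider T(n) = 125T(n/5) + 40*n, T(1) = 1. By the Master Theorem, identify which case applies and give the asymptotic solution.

a=125, b=5, f(n)=40*n.
log_5(125) = 3 > 1.
Since f(n) = O(n^1) is polynomially smaller than n^3, Case 1 applies.
T(n) = Theta(n^3).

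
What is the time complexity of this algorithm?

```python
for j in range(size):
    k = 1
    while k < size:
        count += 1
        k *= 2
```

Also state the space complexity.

Time complexity: O(n log n).
Space complexity: O(1).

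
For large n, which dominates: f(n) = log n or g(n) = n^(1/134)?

g(n) = n^(1/134) grows faster: any positive power of n dominates log n.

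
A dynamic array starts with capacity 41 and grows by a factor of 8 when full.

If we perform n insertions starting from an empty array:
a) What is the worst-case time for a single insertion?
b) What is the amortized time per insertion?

(a) Worst-case single insertion: O(n) -- when the array is full at capacity c, the resize copies all c elements, and c can be Theta(n).
(b) Resizes happen at sizes 41, 328, 2624, ... Total copy cost for n insertions: 41 + 328 + ... = O(n) (geometric series with ratio 1/8). Amortized cost per insertion: O(n)/n = O(1).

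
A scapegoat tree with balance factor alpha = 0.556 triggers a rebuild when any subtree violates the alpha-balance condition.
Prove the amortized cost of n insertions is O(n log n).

Define potential Phi = c * sum of |size(left(v)) - size(right(v))| over all nodes. An insertion at depth d costs O(d) = O(log n) and increases Phi by O(log n). When a rebuild of subtree of size s occurs, it costs O(s) but reduces Phi by Omega(s). With alpha = 0.556, between rebuilds Omega(s) insertions must occur. Amortized cost per insertion: O(log n).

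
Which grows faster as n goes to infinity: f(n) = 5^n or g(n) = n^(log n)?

f(n) = 5^n grows faster: take logs: log(n^(log n)) = (log n)^2, log(5^n) = n log 5; n dominates (log n)^2.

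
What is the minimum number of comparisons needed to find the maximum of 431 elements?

Finding the maximum requires 430 comparisons. Each comparison eliminates exactly one candidate. With 431 candidates, we need 430 eliminations.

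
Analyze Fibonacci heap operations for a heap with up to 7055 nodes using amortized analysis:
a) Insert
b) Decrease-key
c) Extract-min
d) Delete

Fibonacci heaps use lazy consolidation. Potential function Phi = t + 2m (t = number of trees, m = marked nodes).
- Insert: O(1) actual, Delta Phi = +1 (one new tree) => O(1) amortized.
- Decrease-key: with c cascading cuts, actual cost is O(c); Delta Phi <= c - 2(c-1) + 2 = 4 - c (c new trees; >= c-1 marks cleared; <= 1 new mark). Amortized O(c) + (4 - c) = O(1).
- Extract-min: O(D(n) + t) actual; consolidation drops t to <= D(n)+1, so Delta Phi pays for the t term. D(n) = O(log n) for n = 7055 => O(log n) amortized.
- Delete: decrease-key to -inf then extract-min = O(log n).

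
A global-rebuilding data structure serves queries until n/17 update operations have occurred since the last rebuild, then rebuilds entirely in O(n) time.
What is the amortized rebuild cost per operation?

The O(n) rebuild is triggered by n/17 operations, so each contributes O(n)/(n/17) = O(17) = O(1) to the rebuild cost.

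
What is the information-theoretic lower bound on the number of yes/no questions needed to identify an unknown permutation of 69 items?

There are 69! = 171122452428141311372468338881272839092270544893520369393648040923257279754140647424000000000000000 permutations. Each yes/no question gives at most 1 bit, so at least ceil(log_2(171122452428141311372468338881272839092270544893520369393648040923257279754140647424000000000000000)) = 327 questions are needed.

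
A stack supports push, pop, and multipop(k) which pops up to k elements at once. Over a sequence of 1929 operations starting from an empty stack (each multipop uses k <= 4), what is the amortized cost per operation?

Each element is pushed exactly once and popped at most once (whether by pop or as part of a multipop). So the total number of individual pops over the whole sequence is at most the number of pushes, which is at most 1929. Total work <= 2 * 1929, hence O(1) amortized per operation.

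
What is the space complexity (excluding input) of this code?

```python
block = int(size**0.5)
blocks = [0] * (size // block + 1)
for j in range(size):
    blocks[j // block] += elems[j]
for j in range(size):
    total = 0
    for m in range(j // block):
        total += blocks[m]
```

Space complexity: O(sqrt(n)).
Storage scales with sqrt(n).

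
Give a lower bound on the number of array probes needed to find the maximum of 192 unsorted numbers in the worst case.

Adversary: any unprobed cell could hold a value larger than everything seen so far. If fewer than 192 cells are probed, the adversary places the max in an unprobed cell. So all 192 cells must be examined; together with 192-1 comparisons this is tight.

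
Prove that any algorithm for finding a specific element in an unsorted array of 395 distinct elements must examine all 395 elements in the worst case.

Adversary argument: if the algorithm examines fewer than 395 elements, the adversary places the target in an unexamined position. The algorithm cannot distinguish 'not present' from 'in unexamined position'.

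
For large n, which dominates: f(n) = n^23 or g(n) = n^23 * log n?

g(n) = n^23 * log n grows faster: extra log n factor -> infinity.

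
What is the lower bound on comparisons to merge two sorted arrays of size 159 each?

To merge two sorted arrays of size 159, we need at least 317 comparisons in the worst case. An adversary can force every element to be compared.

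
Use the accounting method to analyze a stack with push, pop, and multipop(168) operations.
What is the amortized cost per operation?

Assign 2 credits per push (1 for the push, 1 saved for a future pop). Each pop or element popped by multipop(168) uses 1 saved credit. Total credits never go negative, so amortized cost is O(1).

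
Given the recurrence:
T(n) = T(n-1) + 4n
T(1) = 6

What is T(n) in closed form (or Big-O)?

Unrolling: T(n) = 6 + 4*(2 + 3 + ... + n) = 6 + 4*(n(n+1)/2 - 1) = O(n^2).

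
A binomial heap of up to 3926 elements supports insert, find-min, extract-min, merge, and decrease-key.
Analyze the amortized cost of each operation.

A binomial heap with n <= 3926 elements has at most floor(log_2 3926) + 1 = 12 trees. Using potential Phi = number of trees: Insert adds one tree, but cascading merges reduce count -- amortized O(1). Find-min reads the cached minimum pointer: O(1). Extract-min creates O(log n) new trees: O(log n). Merge combines tree lists: O(log n). Decrease-key sifts the element up its tree of height <= log n: O(log n).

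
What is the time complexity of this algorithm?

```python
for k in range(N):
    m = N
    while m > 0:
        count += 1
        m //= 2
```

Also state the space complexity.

Time complexity: O(n log n).
Space complexity: O(1).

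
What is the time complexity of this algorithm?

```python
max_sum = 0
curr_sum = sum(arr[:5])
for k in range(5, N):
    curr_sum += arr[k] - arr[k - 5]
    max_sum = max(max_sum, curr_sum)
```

Time complexity: O(n).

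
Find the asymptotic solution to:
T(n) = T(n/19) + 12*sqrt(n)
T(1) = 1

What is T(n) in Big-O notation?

Each level contributes sqrt(n/19^k). Geometric series with ratio 1/sqrt(19) < 1 sums to O(sqrt(n)).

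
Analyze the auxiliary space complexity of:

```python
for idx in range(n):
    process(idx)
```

Space complexity: O(1).
Only a constant amount of auxiliary storage is used; nothing grows with n.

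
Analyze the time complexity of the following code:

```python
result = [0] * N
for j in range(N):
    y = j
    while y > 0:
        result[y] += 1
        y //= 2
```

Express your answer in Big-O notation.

Time complexity: O(n log n).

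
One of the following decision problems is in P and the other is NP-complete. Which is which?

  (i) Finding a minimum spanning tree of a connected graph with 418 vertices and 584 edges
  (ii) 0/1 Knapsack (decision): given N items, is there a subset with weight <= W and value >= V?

(i) is P: Kruskal's / Prim's algorithms run in polynomial time.
(ii) is NP-complete: reduces from Subset Sum.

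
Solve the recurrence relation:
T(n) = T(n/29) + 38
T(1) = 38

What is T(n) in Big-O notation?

Each step divides n by 29 and adds 38. After log_29(n) steps, T(n) = O(log n).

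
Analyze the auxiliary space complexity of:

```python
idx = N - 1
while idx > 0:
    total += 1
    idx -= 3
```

Space complexity: O(1).
Only a constant amount of auxiliary storage is used; nothing grows with n.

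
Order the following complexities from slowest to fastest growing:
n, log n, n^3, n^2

Ordered by growth rate: log n < n < n^2 < n^3.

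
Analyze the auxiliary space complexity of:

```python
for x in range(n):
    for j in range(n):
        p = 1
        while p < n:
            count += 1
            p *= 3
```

Space complexity: O(1).
Only a constant amount of auxiliary storage is used; nothing grows with n.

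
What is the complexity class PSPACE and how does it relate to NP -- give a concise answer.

PSPACE is the class of problems solvable with polynomial space. NP is a subset of PSPACE (a poly-space machine can enumerate all certificates). PSPACE-complete problems include QBF (quantified Boolean formulas) and generalized games. It is unknown whether NP = PSPACE.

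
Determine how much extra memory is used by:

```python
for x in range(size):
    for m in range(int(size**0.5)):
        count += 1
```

Space complexity: O(1).
Only a constant amount of auxiliary storage is used; nothing grows with n.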